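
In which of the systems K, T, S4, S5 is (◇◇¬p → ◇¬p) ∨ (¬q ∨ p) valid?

T, S4, S5

K-tableau for the negation ¬((◇◇¬p → ◇¬p) ∨ (¬q ∨ p)):
1. ¬((◇◇¬p → ◇¬p) ∨ (¬q ∨ p)), w0
2. ¬(◇◇¬p → ◇¬p), w0   [¬∨-rule on 1]
3. ¬(¬q ∨ p), w0   [¬∨-rule on 1]
4. ◇◇¬p, w0   [¬→-rule on 2]
5. ¬◇¬p, w0   [¬→-rule on 2]
6. q, w0   [¬∨-rule on 3]
7. ¬p, w0   [¬∨-rule on 3]
8. ◇¬p, w1   [◇-rule on 4: fresh world w1, w0Rw1]
9. p, w1   [¬◇-rule on 5 via w0Rw1]
10. ¬p, w2   [◇-rule on 8: fresh world w2, w1Rw2]
Accessibility: w0Rw1, w1Rw2
Complete open branch: countermodel on a K-frame, so not valid in K.
T-tableau for the negation ¬((◇◇¬p → ◇¬p) ∨ (¬q ∨ p)):
1. ¬((◇◇¬p → ◇¬p) ∨ (¬q ∨ p)), w0
2. ¬(◇◇¬p → ◇¬p), w0   [¬∨-rule on 1]
3. ¬(¬q ∨ p), w0   [¬∨-rule on 1]
4. ◇◇¬p, w0   [¬→-rule on 2]
5. ¬◇¬p, w0   [¬→-rule on 2]
6. q, w0   [¬∨-rule on 3]
7. ¬p, w0   [¬∨-rule on 3]
8. p, w0   [¬◇-rule on 5 via w0Rw0]
Accessibility: w0Rw0
Branch closes: p and ¬p both at w0.
Every branch closes (one shown): valid in T, hence also in S4, S5 (every theorem of T is a theorem of S4 and S5).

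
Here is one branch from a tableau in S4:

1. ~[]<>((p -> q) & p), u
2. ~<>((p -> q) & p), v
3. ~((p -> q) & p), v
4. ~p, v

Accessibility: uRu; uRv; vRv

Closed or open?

No atom appears with both signs at the same world.

No, open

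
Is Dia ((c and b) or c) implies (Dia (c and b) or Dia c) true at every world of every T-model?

Tableau for the negation not (Dia ((c and b) or c) implies (Dia (c and b) or Dia c)):
1. not (Dia ((c and b) or c) implies (Dia (c and b) or Dia c)), 0
2. Dia ((c and b) or c), 0
3. not (Dia (c and b) or Dia c), 0
4. not Dia (c and b), 0
5. not Dia c, 0
6. not (c and b), 0
7. not c, 0
8. not b, 0
9. (c and b) or c, 1
10. not (c and b), 1
11. not c, 1
12. c and b, 1
13. c, 1
14. b, 1
Accessibility: 0R0, 0R1, 1R1
Branch closes: c and not c both at 1.
Every branch of the negation's tableau closes; the branch above is one of them.

Valid in T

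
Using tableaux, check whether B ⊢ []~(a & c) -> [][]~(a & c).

Tableau for the negation ~([]~(a & c) -> [][]~(a & c)):
1. ~([]~(a & c) -> [][]~(a & c)), u
2. []~(a & c), u   [~->-rule on 1]
3. ~[][]~(a & c), u   [~->-rule on 1]
4. ~(a & c), u   [[]-rule on 2 via uRu]
5. ~c, u   [~&-rule on 4 (branches; this branch)]
6. ~[]~(a & c), v   [~[]-rule on 3: fresh world v, uRv]
7. ~(a & c), v   [[]-rule on 2 via uRv]
8. ~c, v   [~&-rule on 7 (branches; this branch)]
9. a & c, w   [~[]-rule on 6: fresh world w, vRw]
10. a, w   [&-rule on 9]
11. c, w   [&-rule on 9]
Accessibility: uRu, uRv, vRu, vRv, vRw, wRv, wRw
The negation has an open branch (countermodel exists).

No, not valid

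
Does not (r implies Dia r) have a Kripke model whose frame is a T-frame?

No, unsatisfiable

1. not (r implies Dia r), u
2. r, u   [neg-implies-rule on 1]
3. not Dia r, u   [neg-implies-rule on 1]
4. not r, u   [neg-Dia-rule on 3 via uRu]
Accessibility: uRu
Branch closes: r and not r both at u.
All branches of the tableau close; one closing branch shown above.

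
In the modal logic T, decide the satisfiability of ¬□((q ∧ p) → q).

Unsatisfiable

1. ¬□((q ∧ p) → q), w0
2. ¬((q ∧ p) → q), w1
3. q ∧ p, w1
4. ¬q, w1
5. q, w1
6. p, w1
Accessibility: w0Rw0, w0Rw1, w1Rw1
Branch closes: q and ¬q both at w1.
(One branch shown.) All branches close.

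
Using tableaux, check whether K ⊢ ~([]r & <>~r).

Tableau for the negation []r & <>~r:
1. []r & <>~r, u
2. []r, u   [&-rule on 1]
3. <>~r, u   [&-rule on 1]
4. ~r, v   [<>-rule on 3: fresh world v, uRv]
5. r, v   [[]-rule on 2 via uRv]
Accessibility: uRv
Branch closes: r and ~r both at v.
Every branch of the negation's tableau closes; the branch above is one of them.

Valid in K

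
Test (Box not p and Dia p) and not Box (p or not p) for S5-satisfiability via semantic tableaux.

No, unsatisfiable

1. (Box not p and Dia p) and not Box (p or not p), u
2. Box not p and Dia p, u   [and-rule on 1]
3. not Box (p or not p), u   [and-rule on 1]
4. Box not p, u   [and-rule on 2]
5. Dia p, u   [and-rule on 2]
6. not p, u   [Box-rule on 4 via uRu]
7. not (p or not p), v   [neg-Box-rule on 3: fresh world v, uRv]
8. not p, v   [neg-or-rule on 7]
9. p, v   [neg-or-rule on 7]
Accessibility: uRu, uRv, vRu, vRv
Branch closes: p and not p both at v.
Every branch closes; the branch above is one of them.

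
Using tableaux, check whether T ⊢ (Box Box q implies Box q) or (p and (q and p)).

Yes, valid

Tableau for the negation not ((Box Box q implies Box q) or (p and (q and p))):
1. not ((Box Box q implies Box q) or (p and (q and p))), 0
2. not (Box Box q implies Box q), 0
3. not (p and (q and p)), 0
4. Box Box q, 0
5. not Box q, 0
6. Box q, 0
7. q, 0
8. not (q and p), 0
9. not p, 0
10. not q, 1
11. Box q, 1
12. q, 1
Accessibility: 0R0, 0R1, 1R1
Branch closes: q and not q both at 1.
Every branch of the negation's tableau closes; the branch above is one of them.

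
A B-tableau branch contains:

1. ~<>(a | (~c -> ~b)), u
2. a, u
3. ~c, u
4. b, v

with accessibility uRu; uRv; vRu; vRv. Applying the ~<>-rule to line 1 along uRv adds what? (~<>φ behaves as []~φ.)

~<>φ behaves as []~φ: propagate the negated body to each accessible world.

~(a | (~c -> ~b)), v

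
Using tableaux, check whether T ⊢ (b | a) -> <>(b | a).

Tableau for the negation ~((b | a) -> <>(b | a)):
1. ~((b | a) -> <>(b | a)), u
2. b | a, u   [~->-rule on 1]
3. ~<>(b | a), u   [~->-rule on 1]
4. ~(b | a), u   [~<>-rule on 3 via uRu]
5. ~b, u   [~|-rule on 4]
6. ~a, u   [~|-rule on 4]
7. a, u   [|-rule on 2 (branches; this branch)]
Accessibility: uRu
Branch closes: a and ~a both at u.
Every branch of the negation's tableau closes; the branch above is one of them.

Valid in T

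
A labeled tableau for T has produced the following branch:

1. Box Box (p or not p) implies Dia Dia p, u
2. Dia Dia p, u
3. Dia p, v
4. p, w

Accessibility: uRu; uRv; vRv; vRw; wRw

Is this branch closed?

Not closed

No world carries both an atom and its negation.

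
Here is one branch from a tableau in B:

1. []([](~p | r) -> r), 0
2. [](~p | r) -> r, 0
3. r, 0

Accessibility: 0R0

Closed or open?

No, open

There is no literal clash: for every atom and world, at most one sign appears.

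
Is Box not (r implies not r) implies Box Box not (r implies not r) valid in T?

Not valid

Tableau for the negation not (Box not (r implies not r) implies Box Box not (r implies not r)):
1. not (Box not (r implies not r) implies Box Box not (r implies not r)), 0
2. Box not (r implies not r), 0   [neg-implies-rule on 1]
3. not Box Box not (r implies not r), 0   [neg-implies-rule on 1]
4. not (r implies not r), 0   [Box-rule on 2 via 0R0]
5. r, 0   [neg-implies-rule on 4]
6. not Box not (r implies not r), 1   [neg-Box-rule on 3: fresh world 1, 0R1]
7. not (r implies not r), 1   [Box-rule on 2 via 0R1]
8. r, 1   [neg-implies-rule on 7]
9. r implies not r, 2   [neg-Box-rule on 6: fresh world 2, 1R2]
10. not r, 2   [implies-rule on 9 (branches; this branch)]
Accessibility: 0R0, 0R1, 1R1, 1R2, 2R2
The negation has an open branch (countermodel exists).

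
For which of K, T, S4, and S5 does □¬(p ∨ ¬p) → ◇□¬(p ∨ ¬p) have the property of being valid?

K-tableau for the negation ¬(□¬(p ∨ ¬p) → ◇□¬(p ∨ ¬p)):
1. ¬(□¬(p ∨ ¬p) → ◇□¬(p ∨ ¬p)), 0
2. □¬(p ∨ ¬p), 0   [¬→-rule on 1]
3. ¬◇□¬(p ∨ ¬p), 0   [¬→-rule on 1]
Complete open branch: countermodel on a K-frame, so not valid in K.
T-tableau for the negation ¬(□¬(p ∨ ¬p) → ◇□¬(p ∨ ¬p)):
1. ¬(□¬(p ∨ ¬p) → ◇□¬(p ∨ ¬p)), 0
2. □¬(p ∨ ¬p), 0   [¬→-rule on 1]
3. ¬◇□¬(p ∨ ¬p), 0   [¬→-rule on 1]
4. ¬(p ∨ ¬p), 0   [□-rule on 2 via 0R0]
5. ¬p, 0   [¬∨-rule on 4]
6. p, 0   [¬∨-rule on 4]
Accessibility: 0R0
Branch closes: p and ¬p both at 0.
Every branch closes (one shown): valid in T, hence also in S4, S5 (every theorem of T is a theorem of S4 and S5).

T, S4, S5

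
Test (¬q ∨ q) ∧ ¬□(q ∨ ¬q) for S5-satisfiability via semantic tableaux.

1. (¬q ∨ q) ∧ ¬□(q ∨ ¬q), 0
2. ¬q ∨ q, 0   [∧-rule on 1]
3. ¬□(q ∨ ¬q), 0   [∧-rule on 1]
4. q, 0   [∨-rule on 2 (branches; this branch)]
5. ¬(q ∨ ¬q), 1   [¬□-rule on 3: fresh world 1, 0R1]
6. ¬q, 1   [¬∨-rule on 5]
7. q, 1   [¬∨-rule on 5]
Accessibility: 0R0, 0R1, 1R0, 1R1
Branch closes: q and ¬q both at 1.
(One branch shown.) All branches close.

No, unsatisfiable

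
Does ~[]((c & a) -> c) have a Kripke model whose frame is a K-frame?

Unsatisfiable

1. ~[]((c & a) -> c), w0
2. ~((c & a) -> c), w1
3. c & a, w1
4. ~c, w1
5. c, w1
6. a, w1
Accessibility: w0Rw1
Branch closes: c and ~c both at w1.
Every branch closes; the branch above is one of them.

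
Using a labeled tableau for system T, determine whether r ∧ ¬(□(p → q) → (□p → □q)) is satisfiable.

Unsatisfiable (every branch closes)

1. r ∧ ¬(□(p → q) → (□p → □q)), w0
2. r, w0   [∧-rule on 1]
3. ¬(□(p → q) → (□p → □q)), w0   [∧-rule on 1]
4. □(p → q), w0   [¬→-rule on 3]
5. ¬(□p → □q), w0   [¬→-rule on 3]
6. □p, w0   [¬→-rule on 5]
7. ¬□q, w0   [¬→-rule on 5]
8. p → q, w0   [□-rule on 4 via w0Rw0]
9. p, w0   [□-rule on 6 via w0Rw0]
10. q, w0   [→-rule on 8 (branches; this branch)]
11. ¬q, w1   [¬□-rule on 7: fresh world w1, w0Rw1]
12. p → q, w1   [□-rule on 4 via w0Rw1]
13. p, w1   [□-rule on 6 via w0Rw1]
14. q, w1   [→-rule on 12 (branches; this branch)]
Accessibility: w0Rw0, w0Rw1, w1Rw1
Branch closes: q and ¬q both at w1.
(One branch shown.) All branches close.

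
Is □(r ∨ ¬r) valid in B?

Yes, valid

Tableau for the negation ¬□(r ∨ ¬r):
1. ¬□(r ∨ ¬r), u
2. ¬(r ∨ ¬r), v
3. ¬r, v
4. r, v
Accessibility: uRu, uRv, vRu, vRv
Branch closes: r and ¬r both at v.
Every branch of the negation's tableau closes; the branch above is one of them.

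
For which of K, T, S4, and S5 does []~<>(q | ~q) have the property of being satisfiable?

K-tableau for the formula:
1. []~<>(q | ~q), 0
Complete open branch: satisfiable in K.
T-tableau for the formula:
1. []~<>(q | ~q), 0
2. ~<>(q | ~q), 0   [[]-rule on 1 via 0R0]
3. ~(q | ~q), 0   [~<>-rule on 2 via 0R0]
4. ~q, 0   [~|-rule on 3]
5. q, 0   [~|-rule on 3]
Accessibility: 0R0
Branch closes: q and ~q both at 0.
Every branch closes (one shown): unsatisfiable in T, hence also in S4, S5 (every S4/S5-frame is a T-frame).

K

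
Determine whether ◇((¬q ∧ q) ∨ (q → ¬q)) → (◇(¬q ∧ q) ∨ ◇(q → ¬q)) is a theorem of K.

Tableau for the negation ¬(◇((¬q ∧ q) ∨ (q → ¬q)) → (◇(¬q ∧ q) ∨ ◇(q → ¬q))):
1. ¬(◇((¬q ∧ q) ∨ (q → ¬q)) → (◇(¬q ∧ q) ∨ ◇(q → ¬q))), w0
2. ◇((¬q ∧ q) ∨ (q → ¬q)), w0
3. ¬(◇(¬q ∧ q) ∨ ◇(q → ¬q)), w0
4. ¬◇(¬q ∧ q), w0
5. ¬◇(q → ¬q), w0
6. (¬q ∧ q) ∨ (q → ¬q), w1
7. ¬(¬q ∧ q), w1
8. ¬(q → ¬q), w1
9. q, w1
10. q → ¬q, w1
11. ¬q, w1
Accessibility: w0Rw1
Branch closes: q and ¬q both at w1.
Every branch of the negation's tableau closes; the branch above is one of them.

Valid in K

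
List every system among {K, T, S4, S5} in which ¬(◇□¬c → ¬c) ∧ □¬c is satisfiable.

K

T-tableau for the formula:
1. ¬(◇□¬c → ¬c) ∧ □¬c, w0
2. ¬(◇□¬c → ¬c), w0   [∧-rule on 1]
3. □¬c, w0   [∧-rule on 1]
4. ◇□¬c, w0   [¬→-rule on 2]
5. c, w0   [¬→-rule on 2]
6. ¬c, w0   [□-rule on 3 via w0Rw0]
Accessibility: w0Rw0
Branch closes: c and ¬c both at w0.
Every branch closes (one shown): unsatisfiable in T, hence also in S4, S5 (every S4/S5-frame is a T-frame).
K-tableau for the formula:
1. ¬(◇□¬c → ¬c) ∧ □¬c, w0
2. ¬(◇□¬c → ¬c), w0   [∧-rule on 1]
3. □¬c, w0   [∧-rule on 1]
4. ◇□¬c, w0   [¬→-rule on 2]
5. c, w0   [¬→-rule on 2]
6. □¬c, w1   [◇-rule on 4: fresh world w1, w0Rw1]
7. ¬c, w1   [□-rule on 3 via w0Rw1]
Accessibility: w0Rw1
Complete open branch: satisfiable in K.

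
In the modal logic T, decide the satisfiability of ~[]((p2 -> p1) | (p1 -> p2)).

Unsatisfiable

1. ~[]((p2 -> p1) | (p1 -> p2)), u
2. ~((p2 -> p1) | (p1 -> p2)), v
3. ~(p2 -> p1), v
4. ~(p1 -> p2), v
5. p2, v
6. ~p1, v
7. p1, v
8. ~p2, v
Accessibility: uRu, uRv, vRv
Branch closes: p1 and ~p1 both at v.
All branches of the tableau close; one closing branch shown above.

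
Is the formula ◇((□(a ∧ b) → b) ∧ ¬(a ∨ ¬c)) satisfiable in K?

Satisfiable (open branch found)

1. ◇((□(a ∧ b) → b) ∧ ¬(a ∨ ¬c)), w0
2. (□(a ∧ b) → b) ∧ ¬(a ∨ ¬c), w1
3. □(a ∧ b) → b, w1
4. ¬(a ∨ ¬c), w1
5. ¬a, w1
6. c, w1
7. b, w1
Accessibility: w0Rw1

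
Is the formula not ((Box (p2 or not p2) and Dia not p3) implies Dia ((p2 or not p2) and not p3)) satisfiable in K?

No, unsatisfiable

1. not ((Box (p2 or not p2) and Dia not p3) implies Dia ((p2 or not p2) and not p3)), u
2. Box (p2 or not p2) and Dia not p3, u   [neg-implies-rule on 1]
3. not Dia ((p2 or not p2) and not p3), u   [neg-implies-rule on 1]
4. Box (p2 or not p2), u   [and-rule on 2]
5. Dia not p3, u   [and-rule on 2]
6. not p3, v   [Dia-rule on 5: fresh world v, uRv]
7. not ((p2 or not p2) and not p3), v   [neg-Dia-rule on 3 via uRv]
8. p2 or not p2, v   [Box-rule on 4 via uRv]
9. not (p2 or not p2), v   [neg-and-rule on 7 (branches; this branch)]
10. not p2, v   [neg-or-rule on 9]
11. p2, v   [neg-or-rule on 9]
Accessibility: uRv
Branch closes: p2 and not p2 both at v.
(One branch shown.) All branches close.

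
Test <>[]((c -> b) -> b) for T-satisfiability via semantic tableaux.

1. <>[]((c -> b) -> b), u
2. []((c -> b) -> b), v
3. (c -> b) -> b, v
4. b, v
Accessibility: uRu, uRv, vRv

Satisfiable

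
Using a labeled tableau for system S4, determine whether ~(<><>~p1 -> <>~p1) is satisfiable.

1. ~(<><>~p1 -> <>~p1), u
2. <><>~p1, u   [~->-rule on 1]
3. ~<>~p1, u   [~->-rule on 1]
4. p1, u   [~<>-rule on 3 via uRu]
5. <>~p1, v   [<>-rule on 2: fresh world v, uRv]
6. p1, v   [~<>-rule on 3 via uRv]
7. ~p1, w   [<>-rule on 5: fresh world w, vRw]
8. p1, w   [~<>-rule on 3 via uRw]
Accessibility: uRu, uRv, uRw, vRv, vRw, wRw
Branch closes: p1 and ~p1 both at w.
All branches of the tableau close; one closing branch shown above.

Unsatisfiable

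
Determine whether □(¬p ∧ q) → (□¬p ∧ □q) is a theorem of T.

Tableau for the negation ¬(□(¬p ∧ q) → (□¬p ∧ □q)):
1. ¬(□(¬p ∧ q) → (□¬p ∧ □q)), w0
2. □(¬p ∧ q), w0   [¬→-rule on 1]
3. ¬(□¬p ∧ □q), w0   [¬→-rule on 1]
4. ¬p ∧ q, w0   [□-rule on 2 via w0Rw0]
5. ¬p, w0   [∧-rule on 4]
6. q, w0   [∧-rule on 4]
7. ¬□q, w0   [¬∧-rule on 3 (branches; this branch)]
8. ¬q, w1   [¬□-rule on 7: fresh world w1, w0Rw1]
9. ¬p ∧ q, w1   [□-rule on 2 via w0Rw1]
10. ¬p, w1   [∧-rule on 9]
11. q, w1   [∧-rule on 9]
Accessibility: w0Rw0, w0Rw1, w1Rw1
Branch closes: q and ¬q both at w1.
All branches of the negation close; one closing branch shown above.

Valid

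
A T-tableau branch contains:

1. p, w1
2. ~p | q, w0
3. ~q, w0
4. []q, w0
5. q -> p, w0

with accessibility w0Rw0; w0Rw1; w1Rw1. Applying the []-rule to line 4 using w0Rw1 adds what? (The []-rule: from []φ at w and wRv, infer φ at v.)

q, w1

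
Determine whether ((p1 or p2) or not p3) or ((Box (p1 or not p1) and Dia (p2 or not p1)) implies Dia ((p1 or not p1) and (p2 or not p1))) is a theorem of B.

Yes, valid

Tableau for the negation not (((p1 or p2) or not p3) or ((Box (p1 or not p1) and Dia (p2 or not p1)) implies Dia ((p1 or not p1) and (p2 or not p1)))):
1. not (((p1 or p2) or not p3) or ((Box (p1 or not p1) and Dia (p2 or not p1)) implies Dia ((p1 or not p1) and (p2 or not p1)))), 0
2. not ((p1 or p2) or not p3), 0
3. not ((Box (p1 or not p1) and Dia (p2 or not p1)) implies Dia ((p1 or not p1) and (p2 or not p1))), 0
4. not (p1 or p2), 0
5. p3, 0
6. Box (p1 or not p1) and Dia (p2 or not p1), 0
7. not Dia ((p1 or not p1) and (p2 or not p1)), 0
8. not p1, 0
9. not p2, 0
10. Box (p1 or not p1), 0
11. Dia (p2 or not p1), 0
12. not ((p1 or not p1) and (p2 or not p1)), 0
13. p1 or not p1, 0
14. not (p2 or not p1), 0
15. p1, 0
Accessibility: 0R0
Branch closes: p1 and not p1 both at 0.
Every branch of the negation's tableau closes; the branch above is one of them.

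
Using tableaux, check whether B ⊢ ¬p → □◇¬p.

Tableau for the negation ¬(¬p → □◇¬p):
1. ¬(¬p → □◇¬p), u
2. ¬p, u   [¬→-rule on 1]
3. ¬□◇¬p, u   [¬→-rule on 1]
4. ¬◇¬p, v   [¬□-rule on 3: fresh world v, uRv]
5. p, u   [¬◇-rule on 4 via vRu]
Accessibility: uRu, uRv, vRu, vRv
Branch closes: p and ¬p both at u.
Every branch of the negation's tableau closes; the branch above is one of them.

Valid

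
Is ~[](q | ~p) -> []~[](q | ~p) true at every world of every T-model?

Not valid

Tableau for the negation ~(~[](q | ~p) -> []~[](q | ~p)):
1. ~(~[](q | ~p) -> []~[](q | ~p)), 0
2. ~[](q | ~p), 0   [~->-rule on 1]
3. ~[]~[](q | ~p), 0   [~->-rule on 1]
4. ~(q | ~p), 1   [~[]-rule on 2: fresh world 1, 0R1]
5. ~q, 1   [~|-rule on 4]
6. p, 1   [~|-rule on 4]
7. [](q | ~p), 2   [~[]-rule on 3: fresh world 2, 0R2]
8. q | ~p, 2   [[]-rule on 7 via 2R2]
9. ~p, 2   [|-rule on 8 (branches; this branch)]
Accessibility: 0R0, 0R1, 0R2, 1R1, 2R2
The negation has an open branch (countermodel exists).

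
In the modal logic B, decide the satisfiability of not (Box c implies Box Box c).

Satisfiable

1. not (Box c implies Box Box c), u
2. Box c, u   [neg-implies-rule on 1]
3. not Box Box c, u   [neg-implies-rule on 1]
4. c, u   [Box-rule on 2 via uRu]
5. not Box c, v   [neg-Box-rule on 3: fresh world v, uRv]
6. c, v   [Box-rule on 2 via uRv]
7. not c, w   [neg-Box-rule on 5: fresh world w, vRw]
Accessibility: uRu, uRv, vRu, vRv, vRw, wRv, wRw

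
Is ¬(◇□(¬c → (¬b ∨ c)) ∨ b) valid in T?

No, not valid

Tableau for the negation ◇□(¬c → (¬b ∨ c)) ∨ b:
1. ◇□(¬c → (¬b ∨ c)) ∨ b, w0
2. b, w0   [∨-rule on 1 (branches; this branch)]
Accessibility: w0Rw0
The negation has an open branch (countermodel exists).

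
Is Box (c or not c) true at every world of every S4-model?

Tableau for the negation not Box (c or not c):
1. not Box (c or not c), 0
2. not (c or not c), 1   [neg-Box-rule on 1: fresh world 1, 0R1]
3. not c, 1   [neg-or-rule on 2]
4. c, 1   [neg-or-rule on 2]
Accessibility: 0R0, 0R1, 1R1
Branch closes: c and not c both at 1.
Every branch of the negation's tableau closes; the branch above is one of them.

Valid in S4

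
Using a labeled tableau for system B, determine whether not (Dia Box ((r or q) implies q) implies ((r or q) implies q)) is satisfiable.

No, unsatisfiable

1. not (Dia Box ((r or q) implies q) implies ((r or q) implies q)), 0
2. Dia Box ((r or q) implies q), 0   [neg-implies-rule on 1]
3. not ((r or q) implies q), 0   [neg-implies-rule on 1]
4. r or q, 0   [neg-implies-rule on 3]
5. not q, 0   [neg-implies-rule on 3]
6. r, 0   [or-rule on 4 (branches; this branch)]
7. Box ((r or q) implies q), 1   [Dia-rule on 2: fresh world 1, 0R1]
8. (r or q) implies q, 0   [Box-rule on 7 via 1R0]
9. (r or q) implies q, 1   [Box-rule on 7 via 1R1]
10. not (r or q), 0   [implies-rule on 8 (branches; this branch)]
11. not r, 0   [neg-or-rule on 10]
Accessibility: 0R0, 0R1, 1R0, 1R1
Branch closes: r and not r both at 0.
Every branch closes; the branch above is one of them.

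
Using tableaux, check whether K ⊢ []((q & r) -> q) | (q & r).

Valid in K

Tableau for the negation ~([]((q & r) -> q) | (q & r)):
1. ~([]((q & r) -> q) | (q & r)), w0
2. ~[]((q & r) -> q), w0   [~|-rule on 1]
3. ~(q & r), w0   [~|-rule on 1]
4. ~r, w0   [~&-rule on 3 (branches; this branch)]
5. ~((q & r) -> q), w1   [~[]-rule on 2: fresh world w1, w0Rw1]
6. q & r, w1   [~->-rule on 5]
7. ~q, w1   [~->-rule on 5]
8. q, w1   [&-rule on 6]
9. r, w1   [&-rule on 6]
Accessibility: w0Rw1
Branch closes: q and ~q both at w1.
All branches of the negation close; one closing branch shown above.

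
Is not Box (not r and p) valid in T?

Not valid

Tableau for the negation Box (not r and p):
1. Box (not r and p), u
2. not r and p, u
3. not r, u
4. p, u
Accessibility: uRu
The negation has an open branch (countermodel exists).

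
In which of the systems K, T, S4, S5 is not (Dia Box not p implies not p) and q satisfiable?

S4-tableau for the formula:
1. not (Dia Box not p implies not p) and q, 0
2. not (Dia Box not p implies not p), 0   [and-rule on 1]
3. q, 0   [and-rule on 1]
4. Dia Box not p, 0   [neg-implies-rule on 2]
5. p, 0   [neg-implies-rule on 2]
6. Box not p, 1   [Dia-rule on 4: fresh world 1, 0R1]
7. not p, 1   [Box-rule on 6 via 1R1]
Accessibility: 0R0, 0R1, 1R1
Complete open branch: satisfiable in S4, hence also in K, T (this S4-model is also a K-model and a T-model).
S5-tableau for the formula:
1. not (Dia Box not p implies not p) and q, 0
2. not (Dia Box not p implies not p), 0   [and-rule on 1]
3. q, 0   [and-rule on 1]
4. Dia Box not p, 0   [neg-implies-rule on 2]
5. p, 0   [neg-implies-rule on 2]
6. Box not p, 1   [Dia-rule on 4: fresh world 1, 0R1]
7. not p, 0   [Box-rule on 6 via 1R0]
Accessibility: 0R0, 0R1, 1R0, 1R1
Branch closes: p and not p both at 0.
Every branch closes (one shown): unsatisfiable in S5.

K, T, S4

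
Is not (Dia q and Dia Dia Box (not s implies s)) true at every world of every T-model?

Tableau for the negation Dia q and Dia Dia Box (not s implies s):
1. Dia q and Dia Dia Box (not s implies s), 0
2. Dia q, 0
3. Dia Dia Box (not s implies s), 0
4. q, 1
5. Dia Box (not s implies s), 2
6. Box (not s implies s), 3
7. not s implies s, 3
8. s, 3
Accessibility: 0R0, 0R1, 0R2, 1R1, 2R2, 2R3, 3R3
The negation has an open branch (countermodel exists).

No, not valid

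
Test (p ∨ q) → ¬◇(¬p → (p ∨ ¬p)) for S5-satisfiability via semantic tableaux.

1. (p ∨ q) → ¬◇(¬p → (p ∨ ¬p)), w0
2. ¬(p ∨ q), w0
3. ¬p, w0
4. ¬q, w0
Accessibility: w0Rw0

Satisfiable (open branch found)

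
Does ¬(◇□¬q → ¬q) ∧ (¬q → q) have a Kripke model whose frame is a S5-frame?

Unsatisfiable

1. ¬(◇□¬q → ¬q) ∧ (¬q → q), w0
2. ¬(◇□¬q → ¬q), w0
3. ¬q → q, w0
4. ◇□¬q, w0
5. q, w0
6. □¬q, w1
7. ¬q, w0
Accessibility: w0Rw0, w0Rw1, w1Rw0, w1Rw1
Branch closes: q and ¬q both at w0.
(One branch shown.) All branches close.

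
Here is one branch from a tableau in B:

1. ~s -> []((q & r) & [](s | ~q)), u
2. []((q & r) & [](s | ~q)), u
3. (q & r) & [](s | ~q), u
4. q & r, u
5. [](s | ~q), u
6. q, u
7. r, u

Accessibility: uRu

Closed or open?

There is no literal clash: for every atom and world, at most one sign appears.

Not closed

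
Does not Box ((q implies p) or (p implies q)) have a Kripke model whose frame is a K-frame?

Unsatisfiable

1. not Box ((q implies p) or (p implies q)), w0
2. not ((q implies p) or (p implies q)), w1
3. not (q implies p), w1
4. not (p implies q), w1
5. q, w1
6. not p, w1
7. p, w1
8. not q, w1
Accessibility: w0Rw1
Branch closes: p and not p both at w1.
(One branch shown.) All branches close.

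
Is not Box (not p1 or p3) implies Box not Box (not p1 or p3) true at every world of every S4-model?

No, not valid

Tableau for the negation not (not Box (not p1 or p3) implies Box not Box (not p1 or p3)):
1. not (not Box (not p1 or p3) implies Box not Box (not p1 or p3)), u
2. not Box (not p1 or p3), u   [neg-implies-rule on 1]
3. not Box not Box (not p1 or p3), u   [neg-implies-rule on 1]
4. not (not p1 or p3), v   [neg-Box-rule on 2: fresh world v, uRv]
5. p1, v   [neg-or-rule on 4]
6. not p3, v   [neg-or-rule on 4]
7. Box (not p1 or p3), w   [neg-Box-rule on 3: fresh world w, uRw]
8. not p1 or p3, w   [Box-rule on 7 via wRw]
9. p3, w   [or-rule on 8 (branches; this branch)]
Accessibility: uRu, uRv, uRw, vRv, wRw
The negation has an open branch (countermodel exists).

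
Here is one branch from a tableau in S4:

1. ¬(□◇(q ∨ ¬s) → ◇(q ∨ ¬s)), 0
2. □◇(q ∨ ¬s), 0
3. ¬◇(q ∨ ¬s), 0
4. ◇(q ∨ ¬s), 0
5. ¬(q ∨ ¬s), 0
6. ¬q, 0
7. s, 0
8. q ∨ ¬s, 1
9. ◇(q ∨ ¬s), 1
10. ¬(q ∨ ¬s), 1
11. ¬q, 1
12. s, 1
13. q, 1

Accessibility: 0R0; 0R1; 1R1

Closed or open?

Yes, closed

Both q and ¬q appear at 1.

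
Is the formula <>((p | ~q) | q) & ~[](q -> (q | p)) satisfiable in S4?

Unsatisfiable

1. <>((p | ~q) | q) & ~[](q -> (q | p)), u
2. <>((p | ~q) | q), u
3. ~[](q -> (q | p)), u
4. (p | ~q) | q, v
5. p | ~q, v
6. ~q, v
7. ~(q -> (q | p)), w
8. q, w
9. ~(q | p), w
10. ~q, w
11. ~p, w
Accessibility: uRu, uRv, uRw, vRv, wRw
Branch closes: q and ~q both at w.
Every branch closes; the branch above is one of them.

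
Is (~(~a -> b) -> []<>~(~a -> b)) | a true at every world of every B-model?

Yes, valid

Tableau for the negation ~((~(~a -> b) -> []<>~(~a -> b)) | a):
1. ~((~(~a -> b) -> []<>~(~a -> b)) | a), w0
2. ~(~(~a -> b) -> []<>~(~a -> b)), w0   [~|-rule on 1]
3. ~a, w0   [~|-rule on 1]
4. ~(~a -> b), w0   [~->-rule on 2]
5. ~[]<>~(~a -> b), w0   [~->-rule on 2]
6. ~b, w0   [~->-rule on 4]
7. ~<>~(~a -> b), w1   [~[]-rule on 5: fresh world w1, w0Rw1]
8. ~a -> b, w0   [~<>-rule on 7 via w1Rw0]
9. ~a -> b, w1   [~<>-rule on 7 via w1Rw1]
10. b, w0   [->-rule on 8 (branches; this branch)]
Accessibility: w0Rw0, w0Rw1, w1Rw0, w1Rw1
Branch closes: b and ~b both at w0.
Every branch of the negation's tableau closes; the branch above is one of them.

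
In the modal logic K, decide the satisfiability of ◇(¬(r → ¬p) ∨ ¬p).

1. ◇(¬(r → ¬p) ∨ ¬p), u
2. ¬(r → ¬p) ∨ ¬p, v
3. ¬p, v
Accessibility: uRv

Satisfiable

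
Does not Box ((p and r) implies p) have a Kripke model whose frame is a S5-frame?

1. not Box ((p and r) implies p), 0
2. not ((p and r) implies p), 1
3. p and r, 1
4. not p, 1
5. p, 1
6. r, 1
Accessibility: 0R0, 0R1, 1R0, 1R1
Branch closes: p and not p both at 1.
All branches of the tableau close; one closing branch shown above.

Unsatisfiable (every branch closes)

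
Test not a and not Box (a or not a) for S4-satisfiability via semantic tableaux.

Unsatisfiable (every branch closes)

1. not a and not Box (a or not a), u
2. not a, u   [and-rule on 1]
3. not Box (a or not a), u   [and-rule on 1]
4. not (a or not a), v   [neg-Box-rule on 3: fresh world v, uRv]
5. not a, v   [neg-or-rule on 4]
6. a, v   [neg-or-rule on 4]
Accessibility: uRu, uRv, vRv
Branch closes: a and not a both at v.
All branches of the tableau close; one closing branch shown above.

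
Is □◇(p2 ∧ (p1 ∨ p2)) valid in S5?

Tableau for the negation ¬□◇(p2 ∧ (p1 ∨ p2)):
1. ¬□◇(p2 ∧ (p1 ∨ p2)), w0
2. ¬◇(p2 ∧ (p1 ∨ p2)), w1
3. ¬(p2 ∧ (p1 ∨ p2)), w0
4. ¬(p2 ∧ (p1 ∨ p2)), w1
5. ¬(p1 ∨ p2), w0
6. ¬p1, w0
7. ¬p2, w0
8. ¬(p1 ∨ p2), w1
9. ¬p1, w1
10. ¬p2, w1
Accessibility: w0Rw0, w0Rw1, w1Rw0, w1Rw1
The negation has an open branch (countermodel exists).

No, not valid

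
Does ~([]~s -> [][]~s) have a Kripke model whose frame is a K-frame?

Yes, satisfiable

1. ~([]~s -> [][]~s), w0
2. []~s, w0   [~->-rule on 1]
3. ~[][]~s, w0   [~->-rule on 1]
4. ~[]~s, w1   [~[]-rule on 3: fresh world w1, w0Rw1]
5. ~s, w1   [[]-rule on 2 via w0Rw1]
6. s, w2   [~[]-rule on 4: fresh world w2, w1Rw2]
Accessibility: w0Rw1, w1Rw2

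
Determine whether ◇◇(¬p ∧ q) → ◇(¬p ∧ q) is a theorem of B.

Not valid

Tableau for the negation ¬(◇◇(¬p ∧ q) → ◇(¬p ∧ q)):
1. ¬(◇◇(¬p ∧ q) → ◇(¬p ∧ q)), u
2. ◇◇(¬p ∧ q), u
3. ¬◇(¬p ∧ q), u
4. ¬(¬p ∧ q), u
5. ¬q, u
6. ◇(¬p ∧ q), v
7. ¬(¬p ∧ q), v
8. ¬q, v
9. ¬p ∧ q, w
10. ¬p, w
11. q, w
Accessibility: uRu, uRv, vRu, vRv, vRw, wRv, wRw
The negation has an open branch (countermodel exists).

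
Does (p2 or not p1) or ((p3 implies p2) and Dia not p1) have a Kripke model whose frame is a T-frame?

1. (p2 or not p1) or ((p3 implies p2) and Dia not p1), u
2. (p3 implies p2) and Dia not p1, u
3. p3 implies p2, u
4. Dia not p1, u
5. p2, u
6. not p1, v
Accessibility: uRu, uRv, vRv

Yes, satisfiable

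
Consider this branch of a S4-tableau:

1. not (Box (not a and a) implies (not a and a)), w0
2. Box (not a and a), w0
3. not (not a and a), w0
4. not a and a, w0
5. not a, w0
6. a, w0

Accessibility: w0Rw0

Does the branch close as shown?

Both a and not a appear at w0.

Yes, closed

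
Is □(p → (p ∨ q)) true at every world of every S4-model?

Valid

Tableau for the negation ¬□(p → (p ∨ q)):
1. ¬□(p → (p ∨ q)), 0
2. ¬(p → (p ∨ q)), 1   [¬□-rule on 1: fresh world 1, 0R1]
3. p, 1   [¬→-rule on 2]
4. ¬(p ∨ q), 1   [¬→-rule on 2]
5. ¬p, 1   [¬∨-rule on 4]
6. ¬q, 1   [¬∨-rule on 4]
Accessibility: 0R0, 0R1, 1R1
Branch closes: p and ¬p both at 1.
Every branch of the negation's tableau closes; the branch above is one of them.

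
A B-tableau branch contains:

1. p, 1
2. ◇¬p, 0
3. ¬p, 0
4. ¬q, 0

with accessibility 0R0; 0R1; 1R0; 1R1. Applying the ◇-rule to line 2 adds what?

a fresh world 2 with 0R2, and ¬p at 2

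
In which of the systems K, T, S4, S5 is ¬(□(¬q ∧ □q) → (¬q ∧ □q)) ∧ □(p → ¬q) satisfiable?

K

T-tableau for the formula:
1. ¬(□(¬q ∧ □q) → (¬q ∧ □q)) ∧ □(p → ¬q), 0
2. ¬(□(¬q ∧ □q) → (¬q ∧ □q)), 0
3. □(p → ¬q), 0
4. □(¬q ∧ □q), 0
5. ¬(¬q ∧ □q), 0
6. p → ¬q, 0
7. ¬q ∧ □q, 0
8. ¬q, 0
9. □q, 0
10. q, 0
Accessibility: 0R0
Branch closes: q and ¬q both at 0.
Every branch closes (one shown): unsatisfiable in T, hence also in S4, S5 (every S4/S5-frame is a T-frame).
K-tableau for the formula:
1. ¬(□(¬q ∧ □q) → (¬q ∧ □q)) ∧ □(p → ¬q), 0
2. ¬(□(¬q ∧ □q) → (¬q ∧ □q)), 0
3. □(p → ¬q), 0
4. □(¬q ∧ □q), 0
5. ¬(¬q ∧ □q), 0
6. ¬□q, 0
7. ¬q, 1
8. p → ¬q, 1
9. ¬q ∧ □q, 1
10. □q, 1
Accessibility: 0R1
Complete open branch: satisfiable in K.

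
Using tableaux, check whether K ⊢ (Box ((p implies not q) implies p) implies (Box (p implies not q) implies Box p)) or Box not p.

Yes, valid

Tableau for the negation not ((Box ((p implies not q) implies p) implies (Box (p implies not q) implies Box p)) or Box not p):
1. not ((Box ((p implies not q) implies p) implies (Box (p implies not q) implies Box p)) or Box not p), u
2. not (Box ((p implies not q) implies p) implies (Box (p implies not q) implies Box p)), u   [neg-or-rule on 1]
3. not Box not p, u   [neg-or-rule on 1]
4. Box ((p implies not q) implies p), u   [neg-implies-rule on 2]
5. not (Box (p implies not q) implies Box p), u   [neg-implies-rule on 2]
6. Box (p implies not q), u   [neg-implies-rule on 5]
7. not Box p, u   [neg-implies-rule on 5]
8. p, v   [neg-Box-rule on 3: fresh world v, uRv]
9. (p implies not q) implies p, v   [Box-rule on 4 via uRv]
10. p implies not q, v   [Box-rule on 6 via uRv]
11. not q, v   [implies-rule on 10 (branches; this branch)]
12. not p, w   [neg-Box-rule on 7: fresh world w, uRw]
13. (p implies not q) implies p, w   [Box-rule on 4 via uRw]
14. p implies not q, w   [Box-rule on 6 via uRw]
15. not (p implies not q), w   [implies-rule on 13 (branches; this branch)]
16. p, w   [neg-implies-rule on 15]
17. q, w   [neg-implies-rule on 15]
Accessibility: uRv, uRw
Branch closes: p and not p both at w.
All branches of the negation close; one closing branch shown above.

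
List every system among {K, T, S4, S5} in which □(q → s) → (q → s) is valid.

T, S4, S5

K-tableau for the negation ¬(□(q → s) → (q → s)):
1. ¬(□(q → s) → (q → s)), w0
2. □(q → s), w0
3. ¬(q → s), w0
4. q, w0
5. ¬s, w0
Complete open branch: countermodel on a K-frame, so not valid in K.
T-tableau for the negation ¬(□(q → s) → (q → s)):
1. ¬(□(q → s) → (q → s)), w0
2. □(q → s), w0
3. ¬(q → s), w0
4. q, w0
5. ¬s, w0
6. q → s, w0
7. s, w0
Accessibility: w0Rw0
Branch closes: s and ¬s both at w0.
Every branch closes (one shown): valid in T, hence also in S4, S5 (every theorem of T is a theorem of S4 and S5).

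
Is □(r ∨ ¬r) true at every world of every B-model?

Tableau for the negation ¬□(r ∨ ¬r):
1. ¬□(r ∨ ¬r), 0
2. ¬(r ∨ ¬r), 1   [¬□-rule on 1: fresh world 1, 0R1]
3. ¬r, 1   [¬∨-rule on 2]
4. r, 1   [¬∨-rule on 2]
Accessibility: 0R0, 0R1, 1R0, 1R1
Branch closes: r and ¬r both at 1.
Every branch of the negation's tableau closes; the branch above is one of them.

Valid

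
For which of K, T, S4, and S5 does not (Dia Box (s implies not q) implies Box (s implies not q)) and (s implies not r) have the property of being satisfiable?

K, T, S4

S5-tableau for the formula:
1. not (Dia Box (s implies not q) implies Box (s implies not q)) and (s implies not r), w0
2. not (Dia Box (s implies not q) implies Box (s implies not q)), w0
3. s implies not r, w0
4. Dia Box (s implies not q), w0
5. not Box (s implies not q), w0
6. not r, w0
7. Box (s implies not q), w1
8. s implies not q, w0
9. s implies not q, w1
10. not q, w0
11. not q, w1
12. not (s implies not q), w2
13. s, w2
14. q, w2
15. s implies not q, w2
16. not q, w2
Accessibility: w0Rw0, w0Rw1, w0Rw2, w1Rw0, w1Rw1, w1Rw2, w2Rw0, w2Rw1, w2Rw2
Branch closes: q and not q both at w2.
Every branch closes (one shown): unsatisfiable in S5.
S4-tableau for the formula:
1. not (Dia Box (s implies not q) implies Box (s implies not q)) and (s implies not r), w0
2. not (Dia Box (s implies not q) implies Box (s implies not q)), w0
3. s implies not r, w0
4. Dia Box (s implies not q), w0
5. not Box (s implies not q), w0
6. not r, w0
7. Box (s implies not q), w1
8. s implies not q, w1
9. not q, w1
10. not (s implies not q), w2
11. s, w2
12. q, w2
Accessibility: w0Rw0, w0Rw1, w0Rw2, w1Rw1, w2Rw2
Complete open branch: satisfiable in S4, hence also in K, T (this S4-model is also a K-model and a T-model).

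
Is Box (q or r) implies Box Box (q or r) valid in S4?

Valid

Tableau for the negation not (Box (q or r) implies Box Box (q or r)):
1. not (Box (q or r) implies Box Box (q or r)), u
2. Box (q or r), u
3. not Box Box (q or r), u
4. q or r, u
5. r, u
6. not Box (q or r), v
7. q or r, v
8. r, v
9. not (q or r), w
10. not q, w
11. not r, w
12. q or r, w
13. r, w
Accessibility: uRu, uRv, uRw, vRv, vRw, wRw
Branch closes: r and not r both at w.
Every branch of the negation's tableau closes; the branch above is one of them.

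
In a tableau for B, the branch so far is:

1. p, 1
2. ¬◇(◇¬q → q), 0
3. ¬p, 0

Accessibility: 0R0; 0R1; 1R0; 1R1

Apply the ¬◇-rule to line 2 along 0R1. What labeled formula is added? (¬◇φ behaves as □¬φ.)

¬(◇¬q → q), 1

¬◇φ behaves as □¬φ: propagate the negated body to each accessible world.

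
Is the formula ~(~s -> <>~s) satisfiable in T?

1. ~(~s -> <>~s), 0
2. ~s, 0
3. ~<>~s, 0
4. s, 0
Accessibility: 0R0
Branch closes: s and ~s both at 0.
Every branch closes; the branch above is one of them.

Unsatisfiable (every branch closes)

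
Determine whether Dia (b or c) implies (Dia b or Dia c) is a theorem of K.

Tableau for the negation not (Dia (b or c) implies (Dia b or Dia c)):
1. not (Dia (b or c) implies (Dia b or Dia c)), w0
2. Dia (b or c), w0   [neg-implies-rule on 1]
3. not (Dia b or Dia c), w0   [neg-implies-rule on 1]
4. not Dia b, w0   [neg-or-rule on 3]
5. not Dia c, w0   [neg-or-rule on 3]
6. b or c, w1   [Dia-rule on 2: fresh world w1, w0Rw1]
7. not b, w1   [neg-Dia-rule on 4 via w0Rw1]
8. not c, w1   [neg-Dia-rule on 5 via w0Rw1]
9. c, w1   [or-rule on 6 (branches; this branch)]
Accessibility: w0Rw1
Branch closes: c and not c both at w1.
Every branch of the negation's tableau closes; the branch above is one of them.

Valid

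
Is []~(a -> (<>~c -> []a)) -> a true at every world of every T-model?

Valid

Tableau for the negation ~([]~(a -> (<>~c -> []a)) -> a):
1. ~([]~(a -> (<>~c -> []a)) -> a), 0
2. []~(a -> (<>~c -> []a)), 0   [~->-rule on 1]
3. ~a, 0   [~->-rule on 1]
4. ~(a -> (<>~c -> []a)), 0   [[]-rule on 2 via 0R0]
5. a, 0   [~->-rule on 4]
6. ~(<>~c -> []a), 0   [~->-rule on 4]
Accessibility: 0R0
Branch closes: a and ~a both at 0.
All branches of the negation close; one closing branch shown above.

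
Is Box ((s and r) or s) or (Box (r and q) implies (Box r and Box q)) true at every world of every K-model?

Tableau for the negation not (Box ((s and r) or s) or (Box (r and q) implies (Box r and Box q))):
1. not (Box ((s and r) or s) or (Box (r and q) implies (Box r and Box q))), u
2. not Box ((s and r) or s), u
3. not (Box (r and q) implies (Box r and Box q)), u
4. Box (r and q), u
5. not (Box r and Box q), u
6. not Box q, u
7. not ((s and r) or s), v
8. not (s and r), v
9. not s, v
10. r and q, v
11. r, v
12. q, v
13. not q, w
14. r and q, w
15. r, w
16. q, w
Accessibility: uRv, uRw
Branch closes: q and not q both at w.
All branches of the negation close; one closing branch shown above.

Yes, valid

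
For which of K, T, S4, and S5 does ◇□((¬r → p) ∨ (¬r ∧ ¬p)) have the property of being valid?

T, S4, S5

T-tableau for the negation ¬◇□((¬r → p) ∨ (¬r ∧ ¬p)):
1. ¬◇□((¬r → p) ∨ (¬r ∧ ¬p)), 0
2. ¬□((¬r → p) ∨ (¬r ∧ ¬p)), 0   [¬◇-rule on 1 via 0R0]
3. ¬((¬r → p) ∨ (¬r ∧ ¬p)), 1   [¬□-rule on 2: fresh world 1, 0R1]
4. ¬(¬r → p), 1   [¬∨-rule on 3]
5. ¬(¬r ∧ ¬p), 1   [¬∨-rule on 3]
6. ¬r, 1   [¬→-rule on 4]
7. ¬p, 1   [¬→-rule on 4]
8. ¬□((¬r → p) ∨ (¬r ∧ ¬p)), 1   [¬◇-rule on 1 via 0R1]
9. p, 1   [¬∧-rule on 5 (branches; this branch)]
Accessibility: 0R0, 0R1, 1R1
Branch closes: p and ¬p both at 1.
Every branch closes (one shown): valid in T, hence also in S4, S5 (every theorem of T is a theorem of S4 and S5).
K-tableau for the negation ¬◇□((¬r → p) ∨ (¬r ∧ ¬p)):
1. ¬◇□((¬r → p) ∨ (¬r ∧ ¬p)), 0
Complete open branch: countermodel on a K-frame, so not valid in K.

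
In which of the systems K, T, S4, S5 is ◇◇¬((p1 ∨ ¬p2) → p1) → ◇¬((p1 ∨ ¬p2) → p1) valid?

T-tableau for the negation ¬(◇◇¬((p1 ∨ ¬p2) → p1) → ◇¬((p1 ∨ ¬p2) → p1)):
1. ¬(◇◇¬((p1 ∨ ¬p2) → p1) → ◇¬((p1 ∨ ¬p2) → p1)), u
2. ◇◇¬((p1 ∨ ¬p2) → p1), u
3. ¬◇¬((p1 ∨ ¬p2) → p1), u
4. (p1 ∨ ¬p2) → p1, u
5. p1, u
6. ◇¬((p1 ∨ ¬p2) → p1), v
7. (p1 ∨ ¬p2) → p1, v
8. p1, v
9. ¬((p1 ∨ ¬p2) → p1), w
10. p1 ∨ ¬p2, w
11. ¬p1, w
12. ¬p2, w
Accessibility: uRu, uRv, vRv, vRw, wRw
Complete open branch: countermodel on a T-frame, so not valid in T, nor in K (the same frame is also a K-frame).
S4-tableau for the negation ¬(◇◇¬((p1 ∨ ¬p2) → p1) → ◇¬((p1 ∨ ¬p2) → p1)):
1. ¬(◇◇¬((p1 ∨ ¬p2) → p1) → ◇¬((p1 ∨ ¬p2) → p1)), u
2. ◇◇¬((p1 ∨ ¬p2) → p1), u
3. ¬◇¬((p1 ∨ ¬p2) → p1), u
4. (p1 ∨ ¬p2) → p1, u
5. ¬(p1 ∨ ¬p2), u
6. ¬p1, u
7. p2, u
8. ◇¬((p1 ∨ ¬p2) → p1), v
9. (p1 ∨ ¬p2) → p1, v
10. ¬(p1 ∨ ¬p2), v
11. ¬p1, v
12. p2, v
13. ¬((p1 ∨ ¬p2) → p1), w
14. p1 ∨ ¬p2, w
15. ¬p1, w
16. (p1 ∨ ¬p2) → p1, w
17. ¬p2, w
18. ¬(p1 ∨ ¬p2), w
19. p2, w
Accessibility: uRu, uRv, uRw, vRv, vRw, wRw
Branch closes: p2 and ¬p2 both at w.
Every branch closes (one shown): valid in S4, hence also in S5 (every theorem of S4 is a theorem of S5).

S4, S5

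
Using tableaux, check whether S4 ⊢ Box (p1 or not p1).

Valid in S4

Tableau for the negation not Box (p1 or not p1):
1. not Box (p1 or not p1), u
2. not (p1 or not p1), v
3. not p1, v
4. p1, v
Accessibility: uRu, uRv, vRv
Branch closes: p1 and not p1 both at v.
Every branch of the negation's tableau closes; the branch above is one of them.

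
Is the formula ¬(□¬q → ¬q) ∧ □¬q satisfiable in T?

1. ¬(□¬q → ¬q) ∧ □¬q, u
2. ¬(□¬q → ¬q), u
3. □¬q, u
4. q, u
5. ¬q, u
Accessibility: uRu
Branch closes: q and ¬q both at u.
All branches of the tableau close; one closing branch shown above.

Unsatisfiable (every branch closes)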